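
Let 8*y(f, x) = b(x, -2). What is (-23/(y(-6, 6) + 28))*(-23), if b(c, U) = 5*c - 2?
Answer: 1058/63 ≈ 16.794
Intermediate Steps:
b(c, U) = -2 + 5*c
y(f, x) = -¼ + 5*x/8 (y(f, x) = (-2 + 5*x)/8 = -¼ + 5*x/8)
(-23/(y(-6, 6) + 28))*(-23) = (-23/((-¼ + (5/8)*6) + 28))*(-23) = (-23/((-¼ + 15/4) + 28))*(-23) = (-23/(7/2 + 28))*(-23) = (-23/(63/2))*(-23) = ((2/63)*(-23))*(-23) = -46/63*(-23) = 1058/63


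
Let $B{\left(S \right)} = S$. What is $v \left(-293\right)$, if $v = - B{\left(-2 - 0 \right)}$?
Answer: $-586$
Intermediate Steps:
$v = 2$ ($v = - (-2 - 0) = - (-2 + 0) = \left(-1\right) \left(-2\right) = 2$)
$v \left(-293\right) = 2 \left(-293\right) = -586$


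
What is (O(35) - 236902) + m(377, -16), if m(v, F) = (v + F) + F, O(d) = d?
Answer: -236522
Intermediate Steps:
m(v, F) = v + 2*F (m(v, F) = (F + v) + F = v + 2*F)
(O(35) - 236902) + m(377, -16) = (35 - 236902) + (377 + 2*(-16)) = -236867 + (377 - 32) = -236867 + 345 = -236522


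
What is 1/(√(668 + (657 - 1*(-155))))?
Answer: √370/740 ≈ 0.025994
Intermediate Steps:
1/(√(668 + (657 - 1*(-155)))) = 1/(√(668 + (657 + 155))) = 1/(√(668 + 812)) = 1/(√1480) = 1/(2*√370) = √370/740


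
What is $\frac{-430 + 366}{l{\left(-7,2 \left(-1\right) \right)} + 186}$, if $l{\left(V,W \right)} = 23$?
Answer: $- \frac{64}{209} \approx -0.30622$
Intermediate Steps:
$\frac{-430 + 366}{l{\left(-7,2 \left(-1\right) \right)} + 186} = \frac{-430 + 366}{23 + 186} = - \frac{64}{209}$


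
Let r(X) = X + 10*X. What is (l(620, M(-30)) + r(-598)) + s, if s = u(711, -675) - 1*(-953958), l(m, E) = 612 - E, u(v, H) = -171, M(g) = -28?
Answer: 947849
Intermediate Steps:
r(X) = 11*X
s = 953787 (s = -171 - 1*(-953958) = -171 + 953958 = 953787)
(l(620, M(-30)) + r(-598)) + s = ((612 - 1*(-28)) + 11*(-598)) + 953787 = ((612 + 28) - 6578) + 953787 = (640 - 6578) + 953787 = -5938 + 953787 = 947849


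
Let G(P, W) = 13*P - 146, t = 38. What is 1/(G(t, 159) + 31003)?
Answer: 1/31351 ≈ 3.1897e-5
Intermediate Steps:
G(P, W) = -146 + 13*P
1/(G(t, 159) + 31003) = 1/((-146 + 13*38) + 31003) = 1/((-146 + 494) + 31003) = 1/(348 + 31003) = 1/31351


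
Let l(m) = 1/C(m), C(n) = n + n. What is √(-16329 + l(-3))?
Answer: 5*I*√23514/6 ≈ 127.79*I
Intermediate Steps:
C(n) = 2*n
l(m) = 1/(2*m)
√(-16329 + l(-3)) = √(-16329 + (½)/(-3)) = √(-16329 + (½)*(-⅓)) = √(-16329 - ⅙) = √(-97975/6) = 5*I*√23514/6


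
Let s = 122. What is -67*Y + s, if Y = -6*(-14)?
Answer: -5506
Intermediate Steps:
Y = 84
-67*Y + s = -67*84 + 122 = -5628 + 122 = -5506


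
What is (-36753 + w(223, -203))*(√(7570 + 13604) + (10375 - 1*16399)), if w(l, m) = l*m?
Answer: 494100528 - 82022*√21174 ≈ 4.8217e+8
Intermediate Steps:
(-36753 + w(223, -203))*(√(7570 + 13604) + (10375 - 1*16399)) = (-36753 + 223*(-203))*(√(7570 + 13604) + (10375 - 1*16399)) = (-36753 - 45269)*(√21174 + (10375 - 16399)) = -82022*(√21174 - 6024) = -82022*(-6024 + √21174) = 494100528 - 82022*√21174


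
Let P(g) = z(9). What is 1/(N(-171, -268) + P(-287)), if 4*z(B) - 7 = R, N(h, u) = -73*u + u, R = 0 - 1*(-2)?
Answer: 4/77193 ≈ 5.1818e-5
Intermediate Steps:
R = 2 (R = 0 + 2 = 2)
N(h, u) = -72*u
z(B) = 9/4 (z(B) = 7/4 + (¼)*2 = 7/4 + ½ = 9/4)
P(g) = 9/4
1/(N(-171, -268) + P(-287)) = 1/(-72*(-268) + 9/4) = 1/(19296 + 9/4) = 1/(77193/4) = 4/77193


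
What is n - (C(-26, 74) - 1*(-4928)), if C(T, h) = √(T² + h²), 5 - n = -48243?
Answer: 43320 - 2*√1538 ≈ 43242.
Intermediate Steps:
n = 48248 (n = 5 - 1*(-48243) = 5 + 48243 = 48248)
n - (C(-26, 74) - 1*(-4928)) = 48248 - (√((-26)² + 74²) - 1*(-4928)) = 48248 - (√(676 + 5476) + 4928) = 48248 - (√6152 + 4928) = 48248 - (2*√1538 + 4928) = 48248 - (4928 + 2*√1538) = 48248 + (-4928 - 2*√1538) = 43320 - 2*√1538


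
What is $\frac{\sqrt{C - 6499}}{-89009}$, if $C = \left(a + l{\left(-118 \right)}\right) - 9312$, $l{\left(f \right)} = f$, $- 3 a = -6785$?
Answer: $- \frac{i \sqrt{123006}}{267027} \approx - 0.0013134 i$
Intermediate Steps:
$a = \frac{6785}{3}$ ($a = \left(- \frac{1}{3}\right) \left(-6785\right) = \frac{6785}{3} \approx 2261.7$)
$C = - \frac{21505}{3}$ ($C = \left(\frac{6785}{3} - 118\right) - 9312 = \frac{6431}{3} - 9312 = - \frac{21505}{3} \approx -7168.3$)
$\frac{\sqrt{C - 6499}}{-89009} = \frac{\sqrt{- \frac{21505}{3} - 6499}}{-89009} = \sqrt{- \frac{41002}{3}} \left(- \frac{1}{89009}\right) = \frac{i \sqrt{123006}}{3} \left(- \frac{1}{89009}\right) = - \frac{i \sqrt{123006}}{267027}$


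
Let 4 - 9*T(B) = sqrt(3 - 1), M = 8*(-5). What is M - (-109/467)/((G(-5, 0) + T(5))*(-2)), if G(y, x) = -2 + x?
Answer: -3617053/90598 - 981*sqrt(2)/181196 ≈ -39.932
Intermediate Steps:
M = -40
T(B) = 4/9 - sqrt(2)/9 (T(B) = 4/9 - sqrt(3 - 1)/9 = 4/9 - sqrt(2)/9)
M - (-109/467)/((G(-5, 0) + T(5))*(-2)) = -40 - (-109/467)/(((-2 + 0) + (4/9 - sqrt(2)/9))*(-2)) = -40 - (-109*1/467)/((-2 + (4/9 - sqrt(2)/9))*(-2)) = -40 - (-109)/(467*((-14/9 - sqrt(2)/9)*(-2))) = -40 - (-109)/(467*(28/9 + 2*sqrt(2)/9)) = -40 + 109/(467*(28/9 + 2*sqrt(2)/9))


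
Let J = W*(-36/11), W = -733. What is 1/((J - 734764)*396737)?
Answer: -1/290556329072 ≈ -3.4417e-12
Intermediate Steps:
J = 26388/11 (J = -(-26388)/11 = -733*(-36/11) = 26388/11 ≈ 2398.9)
1/((J - 734764)*396737) = 1/((26388/11 - 734764)*396737) = (1/396737)/(-8056016/11) = -11/8056016*1/396737 = -1/290556329072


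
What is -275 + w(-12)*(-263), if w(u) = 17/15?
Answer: -8596/15 ≈ -573.07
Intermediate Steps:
w(u) = 17/15 (w(u) = 17*(1/15) = 17/15)
-275 + w(-12)*(-263) = -275 + (17/15)*(-263) = -275 - 4471/15 = -8596/15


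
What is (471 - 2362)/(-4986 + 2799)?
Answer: 1891/2187 ≈ 0.86465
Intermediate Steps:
(471 - 2362)/(-4986 + 2799) = -1891/(-2187) = -1891*(-1/2187) = 1891/2187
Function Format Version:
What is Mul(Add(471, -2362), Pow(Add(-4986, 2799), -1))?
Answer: Rational(1891, 2187) ≈ 0.86465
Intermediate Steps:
Mul(Add(471, -2362), Pow(Add(-4986, 2799), -1)) = Mul(-1891, Pow(-2187, -1)) = Mul(-1891, Rational(-1, 2187)) = Rational(1891, 2187)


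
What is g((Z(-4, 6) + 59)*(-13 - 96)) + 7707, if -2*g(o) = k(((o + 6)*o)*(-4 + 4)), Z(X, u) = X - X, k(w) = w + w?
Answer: 7707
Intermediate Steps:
k(w) = 2*w
Z(X, u) = 0
g(o) = 0 (g(o) = -(o + 6)*o*(-4 + 4) = -(6 + o)*o*0 = -o*(6 + o)*0 = -0 = -½*0 = 0)
g((Z(-4, 6) + 59)*(-13 - 96)) + 7707 = 0 + 7707 = 7707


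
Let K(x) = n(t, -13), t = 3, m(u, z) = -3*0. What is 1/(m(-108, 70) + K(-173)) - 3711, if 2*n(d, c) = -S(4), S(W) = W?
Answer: -7423/2 ≈ -3711.5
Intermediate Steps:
m(u, z) = 0
n(d, c) = -2 (n(d, c) = (-1*4)/2 = (½)*(-4) = -2)
K(x) = -2
1/(m(-108, 70) + K(-173)) - 3711 = 1/(0 - 2) - 3711 = 1/(-2) - 3711 = -½ - 3711 = -7423/2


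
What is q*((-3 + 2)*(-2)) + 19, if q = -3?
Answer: 13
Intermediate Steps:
q*((-3 + 2)*(-2)) + 19 = -3*(-3 + 2)*(-2) + 19 = -(-3)*(-2) + 19 = -3*2 + 19 = -6 + 19 = 13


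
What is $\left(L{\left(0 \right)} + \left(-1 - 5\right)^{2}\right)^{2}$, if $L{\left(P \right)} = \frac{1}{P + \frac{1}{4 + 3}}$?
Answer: $1849$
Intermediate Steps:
$L{\left(P \right)} = \frac{1}{\frac{1}{7} + P}$ ($L{\left(P \right)} = \frac{1}{P + \frac{1}{7}} = \frac{1}{\frac{1}{7} + P}$)
$\left(L{\left(0 \right)} + \left(-1 - 5\right)^{2}\right)^{2} = \left(\frac{7}{1 + 7 \cdot 0} + \left(-1 - 5\right)^{2}\right)^{2} = \left(\frac{7}{1 + 0} + \left(-6\right)^{2}\right)^{2} = \left(\frac{7}{1} + 36\right)^{2} = \left(7 \cdot 1 + 36\right)^{2} = \left(7 + 36\right)^{2} = 43^{2} = 1849$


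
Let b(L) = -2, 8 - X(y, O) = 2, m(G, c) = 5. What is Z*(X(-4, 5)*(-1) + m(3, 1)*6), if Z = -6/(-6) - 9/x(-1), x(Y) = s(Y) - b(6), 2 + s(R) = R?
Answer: 240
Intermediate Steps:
X(y, O) = 6 (X(y, O) = 8 - 1*2 = 8 - 2 = 6)
s(R) = -2 + R
x(Y) = Y (x(Y) = (-2 + Y) - 1*(-2) = (-2 + Y) + 2 = Y)
Z = 10 (Z = -6/(-6) - 9/(-1) = -6*(-⅙) - 9*(-1) = 1 + 9 = 10)
Z*(X(-4, 5)*(-1) + m(3, 1)*6) = 10*(6*(-1) + 5*6) = 10*(-6 + 30) = 10*24 = 240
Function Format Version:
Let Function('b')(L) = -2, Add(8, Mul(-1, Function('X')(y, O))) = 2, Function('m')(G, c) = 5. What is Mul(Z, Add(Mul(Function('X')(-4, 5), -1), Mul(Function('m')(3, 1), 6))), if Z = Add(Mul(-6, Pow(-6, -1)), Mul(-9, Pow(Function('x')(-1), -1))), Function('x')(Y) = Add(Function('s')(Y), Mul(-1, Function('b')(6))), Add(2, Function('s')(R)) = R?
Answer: 240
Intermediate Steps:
Function('X')(y, O) = 6 (Function('X')(y, O) = Add(8, Mul(-1, 2)) = Add(8, -2) = 6)
Function('s')(R) = Add(-2, R)
Function('x')(Y) = Y (Function('x')(Y) = Add(Add(-2, Y), Mul(-1, -2)) = Add(Add(-2, Y), 2) = Y)
Z = 10 (Z = Add(Mul(-6, Pow(-6, -1)), Mul(-9, Pow(-1, -1))) = Add(Mul(-6, Rational(-1, 6)), Mul(-9, -1)) = Add(1, 9) = 10)
Mul(Z, Add(Mul(Function('X')(-4, 5), -1), Mul(Function('m')(3, 1), 6))) = Mul(10, Add(Mul(6, -1), Mul(5, 6))) = Mul(10, Add(-6, 30)) = Mul(10, 24) = 240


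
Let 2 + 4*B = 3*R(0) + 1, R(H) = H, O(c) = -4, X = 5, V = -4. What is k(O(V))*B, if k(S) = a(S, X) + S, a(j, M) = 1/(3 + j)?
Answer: 5/4 ≈ 1.2500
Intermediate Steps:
k(S) = S + 1/(3 + S) (k(S) = 1/(3 + S) + S = S + 1/(3 + S))
B = -¼ (B = -½ + (3*0 + 1)/4 = -½ + (0 + 1)/4 = -½ + (¼)*1 = -½ + ¼ = -¼ ≈ -0.25000)
k(O(V))*B = ((1 - 4*(3 - 4))/(3 - 4))*(-¼) = ((1 - 4*(-1))/(-1))*(-¼) = -(1 + 4)*(-¼) = -1*5*(-¼) = -5*(-¼) = 5/4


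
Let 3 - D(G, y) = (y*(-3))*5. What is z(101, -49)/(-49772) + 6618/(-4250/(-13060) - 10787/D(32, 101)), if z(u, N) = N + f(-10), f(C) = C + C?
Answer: -77152593975/79048756 ≈ -976.01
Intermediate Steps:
f(C) = 2*C
D(G, y) = 3 + 15*y (D(G, y) = 3 - y*(-3)*5 = 3 - (-3*y)*5 = 3 - (-15)*y = 3 + 15*y)
z(u, N) = -20 + N (z(u, N) = N + 2*(-10) = N - 20 = -20 + N)
z(101, -49)/(-49772) + 6618/(-4250/(-13060) - 10787/D(32, 101)) = (-20 - 49)/(-49772) + 6618/(-4250/(-13060) - 10787/(3 + 15*101)) = -69*(-1/49772) + 6618/(-4250*(-1/13060) - 10787/(3 + 1515)) = 3/2164 + 6618/(425/1306 - 10787/1518) = 3/2164 + 6618/(425/1306 - 10787*1/1518) = 3/2164 + 6618/(425/1306 - 469/66) = 3/2164 + 6618/(-146116/21549) = 3/2164 + 6618*(-21549/146116) = 3/2164 - 71305641/73058 = -77152593975/79048756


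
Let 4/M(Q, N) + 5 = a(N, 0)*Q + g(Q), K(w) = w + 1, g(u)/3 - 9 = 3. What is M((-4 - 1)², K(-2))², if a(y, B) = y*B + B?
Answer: 16/961 ≈ 0.016649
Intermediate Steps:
g(u) = 36 (g(u) = 27 + 3*3 = 27 + 9 = 36)
K(w) = 1 + w
a(y, B) = B + B*y (a(y, B) = B*y + B = B + B*y)
M(Q, N) = 4/31 (M(Q, N) = 4/(-5 + ((0*(1 + N))*Q + 36)) = 4/(-5 + (0*Q + 36)) = 4/(-5 + (0 + 36)) = 4/(-5 + 36) = 4/31)
M((-4 - 1)², K(-2))² = (4/31)² = 16/961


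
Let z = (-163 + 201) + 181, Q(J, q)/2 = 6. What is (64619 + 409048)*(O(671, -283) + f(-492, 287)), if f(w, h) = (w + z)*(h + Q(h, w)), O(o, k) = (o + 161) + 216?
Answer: -38167613193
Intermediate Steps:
Q(J, q) = 12 (Q(J, q) = 2*6 = 12)
z = 219 (z = 38 + 181 = 219)
O(o, k) = 377 + o (O(o, k) = (161 + o) + 216 = 377 + o)
f(w, h) = (12 + h)*(219 + w) (f(w, h) = (w + 219)*(h + 12) = (219 + w)*(12 + h) = (12 + h)*(219 + w))
(64619 + 409048)*(O(671, -283) + f(-492, 287)) = (64619 + 409048)*((377 + 671) + (2628 + 12*(-492) + 219*287 + 287*(-492))) = 473667*(1048 + (2628 - 5904 + 62853 - 141204)) = 473667*(1048 - 81627) = 473667*(-80579) = -38167613193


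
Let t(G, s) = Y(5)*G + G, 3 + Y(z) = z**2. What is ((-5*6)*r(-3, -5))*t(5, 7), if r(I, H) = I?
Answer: 10350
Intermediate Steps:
Y(z) = -3 + z**2
t(G, s) = 23*G (t(G, s) = (-3 + 5**2)*G + G = (-3 + 25)*G + G = 22*G + G = 23*G)
((-5*6)*r(-3, -5))*t(5, 7) = (-5*6*(-3))*(23*5) = -30*(-3)*115 = 90*115 = 10350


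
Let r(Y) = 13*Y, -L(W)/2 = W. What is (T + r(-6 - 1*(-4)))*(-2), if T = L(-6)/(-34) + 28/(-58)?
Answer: 26460/493 ≈ 53.671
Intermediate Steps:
L(W) = -2*W
T = -412/493 (T = -2*(-6)/(-34) + 28/(-58) = 12*(-1/34) + 28*(-1/58) = -6/17 - 14/29 = -412/493 ≈ -0.83570)
(T + r(-6 - 1*(-4)))*(-2) = (-412/493 + 13*(-6 - 1*(-4)))*(-2) = (-412/493 + 13*(-6 + 4))*(-2) = (-412/493 + 13*(-2))*(-2) = (-412/493 - 26)*(-2) = -13230/493*(-2) = 26460/493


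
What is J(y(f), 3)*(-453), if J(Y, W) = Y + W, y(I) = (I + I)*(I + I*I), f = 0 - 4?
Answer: 42129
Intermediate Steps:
f = -4
y(I) = 2*I*(I + I²) (y(I) = (2*I)*(I + I²) = 2*I*(I + I²))
J(Y, W) = W + Y
J(y(f), 3)*(-453) = (3 + 2*(-4)²*(1 - 4))*(-453) = (3 + 2*16*(-3))*(-453) = (3 - 96)*(-453) = -93*(-453) = 42129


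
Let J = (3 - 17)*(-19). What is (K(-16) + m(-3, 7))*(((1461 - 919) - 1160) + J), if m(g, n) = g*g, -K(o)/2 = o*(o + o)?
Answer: 357280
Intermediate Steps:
K(o) = -4*o² (K(o) = -2*o*(o + o) = -2*o*2*o = -4*o²)
m(g, n) = g²
J = 266 (J = -14*(-19) = 266)
(K(-16) + m(-3, 7))*(((1461 - 919) - 1160) + J) = (-4*(-16)² + (-3)²)*(((1461 - 919) - 1160) + 266) = (-4*256 + 9)*((542 - 1160) + 266) = (-1024 + 9)*(-618 + 266) = -1015*(-352) = 357280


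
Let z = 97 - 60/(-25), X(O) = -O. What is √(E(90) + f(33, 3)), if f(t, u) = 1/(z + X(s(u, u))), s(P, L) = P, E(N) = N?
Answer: √20911570/482 ≈ 9.4874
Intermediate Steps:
z = 497/5 (z = 97 - 60*(-1)/25 = 97 - 1*(-12/5) = 97 + 12/5 = 497/5 ≈ 99.400)
f(t, u) = 1/(497/5 - u)
√(E(90) + f(33, 3)) = √(90 - 5/(-497 + 5*3)) = √(90 - 5/(-497 + 15)) = √(90 - 5/(-482)) = √(90 - 5*(-1/482)) = √(90 + 5/482) = √(43385/482) = √20911570/482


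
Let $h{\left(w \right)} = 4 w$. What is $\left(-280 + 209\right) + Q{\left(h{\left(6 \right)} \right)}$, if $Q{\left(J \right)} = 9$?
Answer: $-62$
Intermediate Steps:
$\left(-280 + 209\right) + Q{\left(h{\left(6 \right)} \right)} = \left(-280 + 209\right) + 9 = -71 + 9 = -62$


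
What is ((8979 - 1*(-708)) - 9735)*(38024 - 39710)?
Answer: 80928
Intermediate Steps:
((8979 - 1*(-708)) - 9735)*(38024 - 39710) = ((8979 + 708) - 9735)*(-1686) = (9687 - 9735)*(-1686) = -48*(-1686) = 80928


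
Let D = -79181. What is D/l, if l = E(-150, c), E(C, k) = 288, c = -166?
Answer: -79181/288 ≈ -274.93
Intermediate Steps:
l = 288
D/l = -79181/288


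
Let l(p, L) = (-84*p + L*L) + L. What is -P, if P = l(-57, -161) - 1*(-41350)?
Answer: -71898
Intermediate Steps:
l(p, L) = L + L**2 - 84*p (l(p, L) = (-84*p + L**2) + L = (L**2 - 84*p) + L = L + L**2 - 84*p)
P = 71898 (P = (-161 + (-161)**2 - 84*(-57)) - 1*(-41350) = (-161 + 25921 + 4788) + 41350 = 30548 + 41350 = 71898)
-P = -1*71898 = -71898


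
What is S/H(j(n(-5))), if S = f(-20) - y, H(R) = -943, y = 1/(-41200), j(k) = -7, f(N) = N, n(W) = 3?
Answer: 823999/38851600 ≈ 0.021209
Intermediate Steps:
y = -1/41200 ≈ -2.4272e-5
S = -823999/41200 (S = -20 - 1*(-1/41200) = -20 + 1/41200 = -823999/41200 ≈ -20.000)
S/H(j(n(-5))) = -823999/41200/(-943) = -823999/41200*(-1/943) = 823999/38851600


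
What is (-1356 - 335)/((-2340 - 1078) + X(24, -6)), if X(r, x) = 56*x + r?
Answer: 1691/3730 ≈ 0.45335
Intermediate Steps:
X(r, x) = r + 56*x
(-1356 - 335)/((-2340 - 1078) + X(24, -6)) = (-1356 - 335)/((-2340 - 1078) + (24 + 56*(-6))) = -1691/(-3418 + (24 - 336)) = -1691/(-3418 - 312) = -1691/(-3730) = -1691*(-1/3730) = 1691/3730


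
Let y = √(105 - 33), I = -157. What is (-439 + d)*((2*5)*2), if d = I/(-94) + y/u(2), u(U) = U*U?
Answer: -411090/47 + 30*√2 ≈ -8704.2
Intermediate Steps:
u(U) = U²
y = 6*√2 (y = √72 = 6*√2 ≈ 8.4853)
d = 157/94 + 3*√2/2 (d = -157/(-94) + (6*√2)/(2²) = -157*(-1/94) + (6*√2)/4 = 157/94 + (6*√2)*(¼) = 157/94 + 3*√2/2 ≈ 3.7915)
(-439 + d)*((2*5)*2) = (-439 + (157/94 + 3*√2/2))*((2*5)*2) = (-41109/94 + 3*√2/2)*(10*2) = (-41109/94 + 3*√2/2)*20 = -411090/47 + 30*√2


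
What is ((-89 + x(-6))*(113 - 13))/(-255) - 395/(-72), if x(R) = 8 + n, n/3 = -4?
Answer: 51355/1224 ≈ 41.957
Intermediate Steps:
n = -12 (n = 3*(-4) = -12)
x(R) = -4 (x(R) = 8 - 12 = -4)
((-89 + x(-6))*(113 - 13))/(-255) - 395/(-72) = ((-89 - 4)*(113 - 13))/(-255) - 395/(-72) = -93*100*(-1/255) - 395*(-1/72) = -9300*(-1/255) + 395/72 = 620/17 + 395/72 = 51355/1224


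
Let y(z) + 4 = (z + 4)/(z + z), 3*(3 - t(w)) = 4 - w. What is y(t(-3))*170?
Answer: -85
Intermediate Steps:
t(w) = 5/3 + w/3 (t(w) = 3 - (4 - w)/3 = 3 + (-4/3 + w/3) = 5/3 + w/3)
y(z) = -4 + (4 + z)/(2*z) (y(z) = -4 + (z + 4)/(z + z) = -4 + (4 + z)/((2*z)) = -4 + (4 + z)*(1/(2*z)) = -4 + (4 + z)/(2*z))
y(t(-3))*170 = (-7/2 + 2/(5/3 + (⅓)*(-3)))*170 = (-7/2 + 2/(5/3 - 1))*170 = (-7/2 + 2/(⅔))*170 = (-7/2 + 2*(3/2))*170 = (-7/2 + 3)*170 = -½*170 = -85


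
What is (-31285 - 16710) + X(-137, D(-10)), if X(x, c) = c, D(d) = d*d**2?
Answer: -48995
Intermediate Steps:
D(d) = d**3
(-31285 - 16710) + X(-137, D(-10)) = (-31285 - 16710) + (-10)**3 = -47995 - 1000 = -48995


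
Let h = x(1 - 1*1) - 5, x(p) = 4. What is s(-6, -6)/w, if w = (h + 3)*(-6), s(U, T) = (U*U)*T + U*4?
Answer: 20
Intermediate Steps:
s(U, T) = 4*U + T*U**2 (s(U, T) = U**2*T + 4*U = T*U**2 + 4*U = 4*U + T*U**2)
h = -1 (h = 4 - 5 = -1)
w = -12 (w = (-1 + 3)*(-6) = 2*(-6) = -12)
s(-6, -6)/w = -6*(4 - 6*(-6))/(-12) = -6*(4 + 36)*(-1/12) = -6*40*(-1/12) = -240*(-1/12) = 20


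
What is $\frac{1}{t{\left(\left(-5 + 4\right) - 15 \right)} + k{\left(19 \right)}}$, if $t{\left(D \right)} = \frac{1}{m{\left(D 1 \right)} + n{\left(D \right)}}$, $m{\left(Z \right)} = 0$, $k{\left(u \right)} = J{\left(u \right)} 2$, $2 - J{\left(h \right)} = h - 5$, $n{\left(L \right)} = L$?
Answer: $- \frac{16}{385} \approx -0.041558$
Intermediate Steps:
$J{\left(h \right)} = 7 - h$ ($J{\left(h \right)} = 2 - \left(h - 5\right) = 2 - \left(-5 + h\right) = 7 - h$)
$k{\left(u \right)} = 14 - 2 u$ ($k{\left(u \right)} = \left(7 - u\right) 2 = 14 - 2 u$)
$t{\left(D \right)} = \frac{1}{D}$ ($t{\left(D \right)} = \frac{1}{0 + D} = \frac{1}{D}$)
$\frac{1}{t{\left(\left(-5 + 4\right) - 15 \right)} + k{\left(19 \right)}} = \frac{1}{\frac{1}{\left(-5 + 4\right) - 15} + \left(14 - 38\right)} = \frac{1}{\frac{1}{-1 - 15} + \left(14 - 38\right)} = \frac{1}{\frac{1}{-16} - 24} = \frac{1}{- \frac{1}{16} - 24} = \frac{1}{- \frac{385}{16}} = - \frac{16}{385}$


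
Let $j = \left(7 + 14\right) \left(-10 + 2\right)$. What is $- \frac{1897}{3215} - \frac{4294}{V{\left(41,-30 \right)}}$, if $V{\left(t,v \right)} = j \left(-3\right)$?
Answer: $- \frac{7380649}{810180} \approx -9.1099$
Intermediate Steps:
$j = -168$ ($j = 21 \left(-8\right) = -168$)
$V{\left(t,v \right)} = 504$ ($V{\left(t,v \right)} = \left(-168\right) \left(-3\right) = 504$)
$- \frac{1897}{3215} - \frac{4294}{V{\left(41,-30 \right)}} = - \frac{1897}{3215} - \frac{4294}{504} = \left(-1897\right) \frac{1}{3215} - \frac{2147}{252} = - \frac{1897}{3215} - \frac{2147}{252} = - \frac{7380649}{810180}$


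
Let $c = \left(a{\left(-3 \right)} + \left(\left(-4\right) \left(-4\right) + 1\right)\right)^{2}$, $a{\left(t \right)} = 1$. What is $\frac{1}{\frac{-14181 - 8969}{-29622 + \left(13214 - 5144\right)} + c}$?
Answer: $\frac{10776}{3502999} \approx 0.0030762$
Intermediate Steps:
$c = 324$ ($c = \left(1 + \left(\left(-4\right) \left(-4\right) + 1\right)\right)^{2} = \left(1 + \left(16 + 1\right)\right)^{2} = \left(1 + 17\right)^{2} = 18^{2} = 324$)
$\frac{1}{\frac{-14181 - 8969}{-29622 + \left(13214 - 5144\right)} + c} = \frac{1}{\frac{-14181 - 8969}{-29622 + \left(13214 - 5144\right)} + 324} = \frac{1}{- \frac{23150}{-29622 + \left(13214 - 5144\right)} + 324} = \frac{1}{- \frac{23150}{-29622 + 8070} + 324} = \frac{1}{- \frac{23150}{-21552} + 324} = \frac{1}{\left(-23150\right) \left(- \frac{1}{21552}\right) + 324} = \frac{1}{\frac{11575}{10776} + 324} = \frac{1}{\frac{3502999}{10776}} = \frac{10776}{3502999}$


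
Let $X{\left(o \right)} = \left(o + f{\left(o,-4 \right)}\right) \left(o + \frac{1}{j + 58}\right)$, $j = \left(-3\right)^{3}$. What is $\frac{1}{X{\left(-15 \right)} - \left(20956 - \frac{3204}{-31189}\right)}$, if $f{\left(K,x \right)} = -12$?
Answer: $- \frac{966859}{19870860736} \approx -4.8657 \cdot 10^{-5}$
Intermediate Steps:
$j = -27$
$X{\left(o \right)} = \left(-12 + o\right) \left(\frac{1}{31} + o\right)$ ($X{\left(o \right)} = \left(o - 12\right) \left(o + \frac{1}{-27 + 58}\right) = \left(-12 + o\right) \left(o + \frac{1}{31}\right) = \left(-12 + o\right) \left(\frac{1}{31} + o\right)$)
$\frac{1}{X{\left(-15 \right)} - \left(20956 - \frac{3204}{-31189}\right)} = \frac{1}{\left(- \frac{12}{31} + \left(-15\right)^{2} - - \frac{5565}{31}\right) - \left(20956 - \frac{3204}{-31189}\right)} = \frac{1}{\left(- \frac{12}{31} + 225 + \frac{5565}{31}\right) + \left(-20956 + 3204 \left(- \frac{1}{31189}\right)\right)} = \frac{1}{\frac{12528}{31} - \frac{653599888}{31189}} = \frac{1}{- \frac{19870860736}{966859}} = - \frac{966859}{19870860736}$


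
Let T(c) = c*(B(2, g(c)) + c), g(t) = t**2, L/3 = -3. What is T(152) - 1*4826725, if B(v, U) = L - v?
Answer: -4805293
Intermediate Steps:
L = -9 (L = 3*(-3) = -9)
B(v, U) = -9 - v
T(c) = c*(-11 + c) (T(c) = c*((-9 - 1*2) + c) = c*((-9 - 2) + c) = c*(-11 + c))
T(152) - 1*4826725 = 152*(-11 + 152) - 1*4826725 = 152*141 - 4826725 = 21432 - 4826725 = -4805293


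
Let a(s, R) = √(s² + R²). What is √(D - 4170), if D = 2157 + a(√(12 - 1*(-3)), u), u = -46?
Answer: √(-2013 + √2131) ≈ 44.349*I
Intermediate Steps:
a(s, R) = √(R² + s²)
D = 2157 + √2131 (D = 2157 + √((-46)² + (√(12 - 1*(-3)))²) = 2157 + √(2116 + (√(12 + 3))²) = 2157 + √(2116 + (√15)²) = 2157 + √(2116 + 15) = 2157 + √2131 ≈ 2203.2)
√(D - 4170) = √((2157 + √2131) - 4170) = √(-2013 + √2131)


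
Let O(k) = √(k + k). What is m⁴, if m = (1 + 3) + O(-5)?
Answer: (4 + I*√10)⁴ ≈ -604.0 + 303.58*I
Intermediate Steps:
O(k) = √2*√k (O(k) = √(2*k) = √2*√k)
m = 4 + I*√10 (m = (1 + 3) + √2*√(-5) = 4 + √2*(I*√5) = 4 + I*√10 ≈ 4.0 + 3.1623*I)
m⁴ = (4 + I*√10)⁴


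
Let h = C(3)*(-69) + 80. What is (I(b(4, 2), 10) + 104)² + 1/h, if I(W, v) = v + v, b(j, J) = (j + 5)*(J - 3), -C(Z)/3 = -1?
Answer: 1952751/127 ≈ 15376.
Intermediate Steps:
C(Z) = 3 (C(Z) = -3*(-1) = 3)
b(j, J) = (-3 + J)*(5 + j) (b(j, J) = (5 + j)*(-3 + J) = (-3 + J)*(5 + j))
I(W, v) = 2*v
h = -127 (h = 3*(-69) + 80 = -207 + 80 = -127)
(I(b(4, 2), 10) + 104)² + 1/h = (2*10 + 104)² + 1/(-127) = (20 + 104)² - 1/127 = 124² - 1/127 = 15376 - 1/127 = 1952751/127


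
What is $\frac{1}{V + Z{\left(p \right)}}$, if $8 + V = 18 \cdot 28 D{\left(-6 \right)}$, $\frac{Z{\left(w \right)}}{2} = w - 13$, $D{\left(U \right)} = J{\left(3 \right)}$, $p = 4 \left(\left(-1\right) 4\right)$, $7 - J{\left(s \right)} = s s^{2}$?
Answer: $- \frac{1}{10146} \approx -9.8561 \cdot 10^{-5}$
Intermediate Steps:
$J{\left(s \right)} = 7 - s^{3}$ ($J{\left(s \right)} = 7 - s s^{2} = 7 - s^{3}$)
$p = -16$ ($p = 4 \left(-4\right) = -16$)
$D{\left(U \right)} = -20$ ($D{\left(U \right)} = 7 - 3^{3} = 7 - 27 = -20$)
$Z{\left(w \right)} = -26 + 2 w$ ($Z{\left(w \right)} = 2 \left(w - 13\right) = 2 \left(-13 + w\right) = -26 + 2 w$)
$V = -10088$ ($V = -8 + 18 \cdot 28 \left(-20\right) = -8 + 504 \left(-20\right) = -8 - 10080 = -10088$)
$\frac{1}{V + Z{\left(p \right)}} = \frac{1}{-10088 + \left(-26 + 2 \left(-16\right)\right)} = \frac{1}{-10088 - 58} = \frac{1}{-10146} = - \frac{1}{10146}$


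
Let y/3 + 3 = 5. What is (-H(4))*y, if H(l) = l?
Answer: -24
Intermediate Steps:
y = 6 (y = -9 + 3*5 = -9 + 15 = 6)
(-H(4))*y = -1*4*6 = -4*6 = -24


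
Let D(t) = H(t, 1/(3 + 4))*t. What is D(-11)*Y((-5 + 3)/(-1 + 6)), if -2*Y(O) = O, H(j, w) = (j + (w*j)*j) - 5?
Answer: -99/35 ≈ -2.8286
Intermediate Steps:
H(j, w) = -5 + j + w*j² (H(j, w) = (j + (j*w)*j) - 5 = (j + w*j²) - 5 = -5 + j + w*j²)
Y(O) = -O/2
D(t) = t*(-5 + t + t²/7) (D(t) = (-5 + t + t²/(3 + 4))*t = (-5 + t + t²/7)*t = t*(-5 + t + t²/7))
D(-11)*Y((-5 + 3)/(-1 + 6)) = ((⅐)*(-11)*(-35 + (-11)² + 7*(-11)))*(-(-5 + 3)/(2*(-1 + 6))) = ((⅐)*(-11)*(-35 + 121 - 77))*(-(-1)/5) = ((⅐)*(-11)*9)*(-(-1)/5) = -(-99)*(-2)/(14*5) = -99/7*⅕ = -99/35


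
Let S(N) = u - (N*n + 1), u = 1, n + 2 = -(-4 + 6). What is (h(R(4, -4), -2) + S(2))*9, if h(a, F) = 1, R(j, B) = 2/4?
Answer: 81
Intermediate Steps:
R(j, B) = 1/2 (R(j, B) = 2*(1/4) = 1/2)
n = -4 (n = -2 - (-4 + 6) = -2 - 1*2 = -2 - 2 = -4)
S(N) = 4*N (S(N) = 1 - (N*(-4) + 1) = 1 - (-4*N + 1) = 1 - (1 - 4*N) = 1 + (-1 + 4*N) = 4*N)
(h(R(4, -4), -2) + S(2))*9 = (1 + 4*2)*9 = (1 + 8)*9 = 9*9 = 81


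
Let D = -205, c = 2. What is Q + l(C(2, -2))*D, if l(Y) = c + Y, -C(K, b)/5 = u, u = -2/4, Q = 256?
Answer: -1333/2 ≈ -666.50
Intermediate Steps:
u = -1/2 (u = -2*1/4 = -1/2 ≈ -0.50000)
C(K, b) = 5/2 (C(K, b) = -5*(-1/2) = 5/2)
l(Y) = 2 + Y
Q + l(C(2, -2))*D = 256 + (2 + 5/2)*(-205) = 256 + (9/2)*(-205) = 256 - 1845/2 = -1333/2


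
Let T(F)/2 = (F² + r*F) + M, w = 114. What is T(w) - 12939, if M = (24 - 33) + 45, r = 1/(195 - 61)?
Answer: 879489/67 ≈ 13127.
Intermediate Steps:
r = 1/134 ≈ 0.0074627
M = 36 (M = -9 + 45 = 36)
T(F) = 72 + 2*F² + F/67 (T(F) = 2*((F² + F/134) + 36) = 2*(36 + F² + F/134) = 72 + 2*F² + F/67)
T(w) - 12939 = (72 + 2*114² + (1/67)*114) - 12939 = (72 + 2*12996 + 114/67) - 12939 = (72 + 25992 + 114/67) - 12939 = 1746402/67 - 12939 = 879489/67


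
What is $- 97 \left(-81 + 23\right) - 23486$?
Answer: $-17860$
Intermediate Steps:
$- 97 \left(-81 + 23\right) - 23486 = \left(-97\right) \left(-58\right) - 23486 = 5626 - 23486 = -17860$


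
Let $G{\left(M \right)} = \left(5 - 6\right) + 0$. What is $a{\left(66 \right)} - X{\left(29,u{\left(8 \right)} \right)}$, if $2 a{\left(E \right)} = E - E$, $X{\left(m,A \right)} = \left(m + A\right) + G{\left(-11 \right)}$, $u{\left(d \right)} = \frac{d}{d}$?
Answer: $-29$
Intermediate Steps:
$u{\left(d \right)} = 1$
$G{\left(M \right)} = -1$ ($G{\left(M \right)} = \left(5 - 6\right) + 0 = -1 + 0 = -1$)
$X{\left(m,A \right)} = -1 + A + m$ ($X{\left(m,A \right)} = \left(m + A\right) - 1 = \left(A + m\right) - 1 = -1 + A + m$)
$a{\left(E \right)} = 0$ ($a{\left(E \right)} = \frac{E - E}{2} = \frac{1}{2} \cdot 0 = 0$)
$a{\left(66 \right)} - X{\left(29,u{\left(8 \right)} \right)} = 0 - \left(-1 + 1 + 29\right) = 0 - 29 = -29$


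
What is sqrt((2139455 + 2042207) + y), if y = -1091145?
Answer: sqrt(3090517) ≈ 1758.0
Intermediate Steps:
sqrt((2139455 + 2042207) + y) = sqrt((2139455 + 2042207) - 1091145) = sqrt(4181662 - 1091145) = sqrt(3090517)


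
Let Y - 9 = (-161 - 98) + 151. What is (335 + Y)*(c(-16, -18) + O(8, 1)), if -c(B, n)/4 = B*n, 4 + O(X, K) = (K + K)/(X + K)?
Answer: -2454872/9 ≈ -2.7276e+5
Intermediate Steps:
O(X, K) = -4 + 2*K/(K + X) (O(X, K) = -4 + (K + K)/(X + K) = -4 + (2*K)/(K + X) = -4 + 2*K/(K + X))
Y = -99 (Y = 9 + ((-161 - 98) + 151) = 9 + (-259 + 151) = 9 - 108 = -99)
c(B, n) = -4*B*n
(335 + Y)*(c(-16, -18) + O(8, 1)) = (335 - 99)*(-4*(-16)*(-18) + 2*(-1*1 - 2*8)/(1 + 8)) = 236*(-1152 + 2*(-1 - 16)/9) = 236*(-1152 + 2*(⅑)*(-17)) = 236*(-1152 - 34/9) = 236*(-10402/9) = -2454872/9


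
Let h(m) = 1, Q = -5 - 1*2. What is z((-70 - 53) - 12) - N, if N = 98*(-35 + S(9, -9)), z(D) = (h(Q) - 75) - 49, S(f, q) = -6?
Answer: 3895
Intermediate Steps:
Q = -7 (Q = -5 - 2 = -7)
z(D) = -123 (z(D) = (1 - 75) - 49 = -74 - 49 = -123)
N = -4018 (N = 98*(-35 - 6) = 98*(-41) = -4018)
z((-70 - 53) - 12) - N = -123 - 1*(-4018) = -123 + 4018 = 3895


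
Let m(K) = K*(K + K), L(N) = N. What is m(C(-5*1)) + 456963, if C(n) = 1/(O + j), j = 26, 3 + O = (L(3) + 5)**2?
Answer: 3458752949/7569 ≈ 4.5696e+5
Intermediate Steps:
O = 61 (O = -3 + (3 + 5)**2 = -3 + 8**2 = -3 + 64 = 61)
C(n) = 1/87 (C(n) = 1/(61 + 26) = 1/87)
m(K) = 2*K**2 (m(K) = K*(2*K) = 2*K**2)
m(C(-5*1)) + 456963 = 2*(1/87)**2 + 456963 = 2*(1/7569) + 456963 = 2/7569 + 456963 = 3458752949/7569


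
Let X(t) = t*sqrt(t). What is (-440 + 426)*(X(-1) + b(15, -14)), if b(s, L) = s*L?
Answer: 2940 + 14*I ≈ 2940.0 + 14.0*I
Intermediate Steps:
b(s, L) = L*s
X(t) = t**(3/2)
(-440 + 426)*(X(-1) + b(15, -14)) = (-440 + 426)*((-1)**(3/2) - 14*15) = -14*(-I - 210) = -14*(-210 - I) = 2940 + 14*I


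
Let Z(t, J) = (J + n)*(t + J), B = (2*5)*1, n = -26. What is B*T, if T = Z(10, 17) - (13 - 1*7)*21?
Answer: -3690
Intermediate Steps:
B = 10 (B = 10*1 = 10)
Z(t, J) = (-26 + J)*(J + t) (Z(t, J) = (J - 26)*(t + J) = (-26 + J)*(J + t))
T = -369 (T = (17**2 - 26*17 - 26*10 + 17*10) - (13 - 1*7)*21 = (289 - 442 - 260 + 170) - (13 - 7)*21 = -243 - 6*21 = -243 - 1*126 = -243 - 126 = -369)
B*T = 10*(-369) = -3690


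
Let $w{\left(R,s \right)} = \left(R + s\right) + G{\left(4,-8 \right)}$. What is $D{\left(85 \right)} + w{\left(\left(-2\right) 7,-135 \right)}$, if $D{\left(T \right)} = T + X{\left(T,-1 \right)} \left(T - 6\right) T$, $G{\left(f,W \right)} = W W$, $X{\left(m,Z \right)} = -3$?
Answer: $-20145$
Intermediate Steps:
$G{\left(f,W \right)} = W^{2}$
$D{\left(T \right)} = T + T \left(18 - 3 T\right)$ ($D{\left(T \right)} = T + - 3 \left(T - 6\right) T = T + - 3 \left(-6 + T\right) T = T + \left(18 - 3 T\right) T = T + T \left(18 - 3 T\right)$)
$w{\left(R,s \right)} = 64 + R + s$ ($w{\left(R,s \right)} = \left(R + s\right) + \left(-8\right)^{2} = \left(R + s\right) + 64 = 64 + R + s$)
$D{\left(85 \right)} + w{\left(\left(-2\right) 7,-135 \right)} = 85 \left(19 - 255\right) - 85 = 85 \left(-236\right) - 85 = -20060 - 85 = -20145$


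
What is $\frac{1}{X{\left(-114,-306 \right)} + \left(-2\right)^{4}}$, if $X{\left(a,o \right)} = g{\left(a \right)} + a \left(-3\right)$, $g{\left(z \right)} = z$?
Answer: $\frac{1}{244} \approx 0.0040984$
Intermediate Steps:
$X{\left(a,o \right)} = - 2 a$ ($X{\left(a,o \right)} = a + a \left(-3\right) = a - 3 a = - 2 a$)
$\frac{1}{X{\left(-114,-306 \right)} + \left(-2\right)^{4}} = \frac{1}{\left(-2\right) \left(-114\right) + \left(-2\right)^{4}} = \frac{1}{228 + 16} = \frac{1}{244}$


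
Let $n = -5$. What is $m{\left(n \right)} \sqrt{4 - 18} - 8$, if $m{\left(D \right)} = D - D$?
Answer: $-8$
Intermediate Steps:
$m{\left(D \right)} = 0$
$m{\left(n \right)} \sqrt{4 - 18} - 8 = 0 \sqrt{4 - 18} - 8 = 0 \sqrt{-14} - 8 = 0 i \sqrt{14} - 8 = 0 - 8 = -8$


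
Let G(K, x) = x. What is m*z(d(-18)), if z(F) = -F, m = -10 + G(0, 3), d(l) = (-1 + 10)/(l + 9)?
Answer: -7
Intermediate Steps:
d(l) = 9/(9 + l)
m = -7 (m = -10 + 3 = -7)
m*z(d(-18)) = -(-7)*9/(9 - 18) = -(-7)*9/(-9) = -(-7)*9*(-1/9) = -(-7)*(-1) = -7*1 = -7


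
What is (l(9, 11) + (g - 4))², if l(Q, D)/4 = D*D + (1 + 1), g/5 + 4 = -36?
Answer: 82944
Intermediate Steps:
g = -200 (g = -20 + 5*(-36) = -20 - 180 = -200)
l(Q, D) = 8 + 4*D² (l(Q, D) = 4*(D*D + (1 + 1)) = 4*(D² + 2) = 4*(2 + D²) = 8 + 4*D²)
(l(9, 11) + (g - 4))² = ((8 + 4*11²) + (-200 - 4))² = ((8 + 4*121) - 204)² = ((8 + 484) - 204)² = (492 - 204)² = 288² = 82944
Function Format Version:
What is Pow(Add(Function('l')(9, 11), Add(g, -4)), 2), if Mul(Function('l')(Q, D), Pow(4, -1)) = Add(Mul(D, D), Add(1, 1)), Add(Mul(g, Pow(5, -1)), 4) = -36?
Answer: 82944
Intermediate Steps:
g = -200 (g = Add(-20, Mul(5, -36)) = Add(-20, -180) = -200)
Function('l')(Q, D) = Add(8, Mul(4, Pow(D, 2))) (Function('l')(Q, D) = Mul(4, Add(Mul(D, D), Add(1, 1))) = Mul(4, Add(Pow(D, 2), 2)) = Mul(4, Add(2, Pow(D, 2))) = Add(8, Mul(4, Pow(D, 2))))
Pow(Add(Function('l')(9, 11), Add(g, -4)), 2) = Pow(Add(Add(8, Mul(4, Pow(11, 2))), Add(-200, -4)), 2) = Pow(Add(Add(8, Mul(4, 121)), -204), 2) = Pow(Add(Add(8, 484), -204), 2) = Pow(Add(492, -204), 2) = Pow(288, 2) = 82944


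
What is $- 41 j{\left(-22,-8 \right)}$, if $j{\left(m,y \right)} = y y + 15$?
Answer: $-3239$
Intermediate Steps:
$j{\left(m,y \right)} = 15 + y^{2}$ ($j{\left(m,y \right)} = y^{2} + 15 = 15 + y^{2}$)
$- 41 j{\left(-22,-8 \right)} = - 41 \left(15 + \left(-8\right)^{2}\right) = - 41 \left(15 + 64\right) = \left(-41\right) 79 = -3239$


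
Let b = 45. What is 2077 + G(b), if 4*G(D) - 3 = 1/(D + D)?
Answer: 747991/360 ≈ 2077.8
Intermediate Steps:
G(D) = ¾ + 1/(8*D) (G(D) = ¾ + 1/(4*(D + D)) = ¾ + 1/(4*((2*D))) = ¾ + (1/(2*D))/4 = ¾ + 1/(8*D))
2077 + G(b) = 2077 + (⅛)*(1 + 6*45)/45 = 2077 + (⅛)*(1/45)*(1 + 270) = 2077 + (⅛)*(1/45)*271 = 2077 + 271/360 = 747991/360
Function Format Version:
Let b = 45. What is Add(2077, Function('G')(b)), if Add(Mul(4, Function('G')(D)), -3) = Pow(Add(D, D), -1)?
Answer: Rational(747991, 360) ≈ 2077.8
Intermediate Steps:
Function('G')(D) = Add(Rational(3, 4), Mul(Rational(1, 8), Pow(D, -1))) (Function('G')(D) = Add(Rational(3, 4), Mul(Rational(1, 4), Pow(Add(D, D), -1))) = Add(Rational(3, 4), Mul(Rational(1, 4), Pow(Mul(2, D), -1))) = Add(Rational(3, 4), Mul(Rational(1, 4), Mul(Rational(1, 2), Pow(D, -1)))) = Add(Rational(3, 4), Mul(Rational(1, 8), Pow(D, -1))))
Add(2077, Function('G')(b)) = Add(2077, Mul(Rational(1, 8), Pow(45, -1), Add(1, Mul(6, 45)))) = Add(2077, Mul(Rational(1, 8), Rational(1, 45), Add(1, 270))) = Add(2077, Mul(Rational(1, 8), Rational(1, 45), 271)) = Add(2077, Rational(271, 360)) = Rational(747991, 360)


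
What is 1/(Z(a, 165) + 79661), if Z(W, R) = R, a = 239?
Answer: 1/79826 ≈ 1.2527e-5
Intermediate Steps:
1/(Z(a, 165) + 79661) = 1/(165 + 79661) = 1/79826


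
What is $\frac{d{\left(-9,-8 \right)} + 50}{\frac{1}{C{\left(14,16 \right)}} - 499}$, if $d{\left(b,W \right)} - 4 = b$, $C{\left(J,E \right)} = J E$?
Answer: $- \frac{2016}{22355} \approx -0.090181$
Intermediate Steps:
$C{\left(J,E \right)} = E J$
$d{\left(b,W \right)} = 4 + b$
$\frac{d{\left(-9,-8 \right)} + 50}{\frac{1}{C{\left(14,16 \right)}} - 499} = \frac{\left(4 - 9\right) + 50}{\frac{1}{16 \cdot 14} - 499} = \frac{-5 + 50}{\frac{1}{224} - 499} = \frac{45}{\frac{1}{224} - 499} = \frac{45}{- \frac{111775}{224}} = 45 \left(- \frac{224}{111775}\right) = - \frac{2016}{22355}$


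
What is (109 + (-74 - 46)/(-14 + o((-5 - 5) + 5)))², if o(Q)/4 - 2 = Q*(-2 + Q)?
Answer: 52461049/4489 ≈ 11687.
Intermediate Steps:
o(Q) = 8 + 4*Q*(-2 + Q) (o(Q) = 8 + 4*(Q*(-2 + Q)) = 8 + 4*Q*(-2 + Q))
(109 + (-74 - 46)/(-14 + o((-5 - 5) + 5)))² = (109 + (-74 - 46)/(-14 + (8 - 8*((-5 - 5) + 5) + 4*((-5 - 5) + 5)²)))² = (109 - 120/(-14 + (8 - 8*(-10 + 5) + 4*(-10 + 5)²)))² = (109 - 120/(-14 + (8 - 8*(-5) + 4*(-5)²)))² = (109 - 120/(-14 + (8 + 40 + 4*25)))² = (109 - 120/(-14 + (8 + 40 + 100)))² = (109 - 120/(-14 + 148))² = (109 - 120/134)² = (109 - 120*1/134)² = (109 - 60/67)² = (7243/67)² = 52461049/4489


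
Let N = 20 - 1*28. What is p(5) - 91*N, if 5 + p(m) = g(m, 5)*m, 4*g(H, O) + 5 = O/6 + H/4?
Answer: 34529/48 ≈ 719.35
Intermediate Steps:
N = -8 (N = 20 - 28 = -8)
g(H, O) = -5/4 + H/16 + O/24 (g(H, O) = -5/4 + (O/6 + H/4)/4 = -5/4 + (H/4 + O/6)/4 = -5/4 + (H/16 + O/24) = -5/4 + H/16 + O/24)
p(m) = -5 + m*(-25/24 + m/16) (p(m) = -5 + (-5/4 + m/16 + (1/24)*5)*m = -5 + (-5/4 + m/16 + 5/24)*m = -5 + (-25/24 + m/16)*m = -5 + m*(-25/24 + m/16))
p(5) - 91*N = (-5 + (1/48)*5*(-50 + 3*5)) - 91*(-8) = (-5 + (1/48)*5*(-50 + 15)) + 728 = (-5 + (1/48)*5*(-35)) + 728 = (-5 - 175/48) + 728 = -415/48 + 728 = 34529/48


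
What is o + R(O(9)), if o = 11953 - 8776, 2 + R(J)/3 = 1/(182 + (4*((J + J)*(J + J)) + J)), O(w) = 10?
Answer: 5682435/1792 ≈ 3171.0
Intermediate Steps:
R(J) = -6 + 3/(182 + J + 16*J²) (R(J) = -6 + 3/(182 + (4*((J + J)*(J + J)) + J)) = -6 + 3/(182 + (4*((2*J)*(2*J)) + J)) = -6 + 3/(182 + (4*(4*J²) + J)) = -6 + 3/(182 + (16*J² + J)) = -6 + 3/(182 + (J + 16*J²)) = -6 + 3/(182 + J + 16*J²))
o = 3177
o + R(O(9)) = 3177 + 3*(-363 - 32*10² - 2*10)/(182 + 10 + 16*10²) = 3177 + 3*(-363 - 32*100 - 20)/(182 + 10 + 16*100) = 3177 + 3*(-363 - 3200 - 20)/(182 + 10 + 1600) = 3177 + 3*(-3583)/1792 = 3177 + 3*(1/1792)*(-3583) = 3177 - 10749/1792 = 5682435/1792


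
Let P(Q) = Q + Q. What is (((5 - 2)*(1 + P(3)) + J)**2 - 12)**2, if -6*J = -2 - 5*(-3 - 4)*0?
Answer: 15904144/81 ≈ 1.9635e+5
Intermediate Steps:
P(Q) = 2*Q
J = 1/3 (J = -(-2 - 5*(-3 - 4)*0)/6 = -(-2 - (-35)*0)/6 = -(-2 - 5*0)/6 = -(-2 + 0)/6 = -1/6*(-2) = 1/3 ≈ 0.33333)
(((5 - 2)*(1 + P(3)) + J)**2 - 12)**2 = (((5 - 2)*(1 + 2*3) + 1/3)**2 - 12)**2 = ((3*(1 + 6) + 1/3)**2 - 12)**2 = ((3*7 + 1/3)**2 - 12)**2 = ((21 + 1/3)**2 - 12)**2 = ((64/3)**2 - 12)**2 = (4096/9 - 12)**2 = (3988/9)**2 = 15904144/81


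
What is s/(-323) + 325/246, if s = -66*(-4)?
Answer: 40031/79458 ≈ 0.50380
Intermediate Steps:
s = 264
s/(-323) + 325/246 = 264/(-323) + 325/246 = 264*(-1/323) + 325*(1/246) = -264/323 + 325/246 = 40031/79458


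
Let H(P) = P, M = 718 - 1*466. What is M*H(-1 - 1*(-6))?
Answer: 1260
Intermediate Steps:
M = 252 (M = 718 - 466 = 252)
M*H(-1 - 1*(-6)) = 252*(-1 - 1*(-6)) = 252*(-1 + 6) = 252*5 = 1260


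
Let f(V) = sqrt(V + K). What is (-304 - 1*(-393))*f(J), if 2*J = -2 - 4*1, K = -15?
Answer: 267*I*sqrt(2) ≈ 377.6*I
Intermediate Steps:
J = -3 (J = (-2 - 4*1)/2 = (-2 - 4)/2 = (1/2)*(-6) = -3)
f(V) = sqrt(-15 + V) (f(V) = sqrt(V - 15) = sqrt(-15 + V))
(-304 - 1*(-393))*f(J) = (-304 - 1*(-393))*sqrt(-15 - 3) = (-304 + 393)*sqrt(-18) = 89*(3*I*sqrt(2)) = 267*I*sqrt(2)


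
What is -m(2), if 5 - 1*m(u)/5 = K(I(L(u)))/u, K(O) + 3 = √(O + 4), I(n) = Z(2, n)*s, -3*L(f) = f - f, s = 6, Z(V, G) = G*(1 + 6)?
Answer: -55/2 ≈ -27.500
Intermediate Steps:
Z(V, G) = 7*G (Z(V, G) = G*7 = 7*G)
L(f) = 0 (L(f) = -(f - f)/3 = -⅓*0 = 0)
I(n) = 42*n (I(n) = (7*n)*6 = 42*n)
K(O) = -3 + √(4 + O) (K(O) = -3 + √(O + 4) = -3 + √(4 + O))
m(u) = 25 + 5/u (m(u) = 25 - 5*(-3 + √(4 + 42*0))/u = 25 - 5*(-3 + √(4 + 0))/u = 25 - 5*(-3 + √4)/u = 25 - 5*(-3 + 2)/u = 25 - (-5)/u = 25 + 5/u)
-m(2) = -(25 + 5/2) = -1*55/2 = -55/2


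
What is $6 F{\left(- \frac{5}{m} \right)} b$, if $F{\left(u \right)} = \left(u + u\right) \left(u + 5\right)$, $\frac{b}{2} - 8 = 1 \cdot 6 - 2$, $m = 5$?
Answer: $-1152$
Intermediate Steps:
$b = 24$ ($b = 16 + 2 \left(1 \cdot 6 - 2\right) = 16 + 2 \left(6 - 2\right) = 16 + 2 \cdot 4 = 16 + 8 = 24$)
$F{\left(u \right)} = 2 u \left(5 + u\right)$
$6 F{\left(- \frac{5}{m} \right)} b = 6 \cdot 2 \left(- \frac{5}{5}\right) \left(5 - \frac{5}{5}\right) 24 = 6 \cdot 2 \left(\left(-5\right) \frac{1}{5}\right) \left(5 - 1\right) 24 = 6 \cdot 2 \left(-1\right) \left(5 - 1\right) 24 = 6 \cdot 2 \left(-1\right) 4 \cdot 24 = 6 \left(-8\right) 24 = \left(-48\right) 24 = -1152$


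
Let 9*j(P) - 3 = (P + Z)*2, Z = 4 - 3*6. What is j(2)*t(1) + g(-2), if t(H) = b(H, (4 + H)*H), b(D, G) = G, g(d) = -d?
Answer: -29/3 ≈ -9.6667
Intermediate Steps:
Z = -14 (Z = 4 - 18 = -14)
t(H) = H*(4 + H) (t(H) = (4 + H)*H = H*(4 + H))
j(P) = -25/9 + 2*P/9 (j(P) = ⅓ + ((P - 14)*2)/9 = ⅓ + ((-14 + P)*2)/9 = ⅓ + (-28 + 2*P)/9 = ⅓ + (-28/9 + 2*P/9) = -25/9 + 2*P/9)
j(2)*t(1) + g(-2) = (-25/9 + (2/9)*2)*(1*(4 + 1)) - 1*(-2) = (-25/9 + 4/9)*(1*5) + 2 = -7/3*5 + 2 = -35/3 + 2 = -29/3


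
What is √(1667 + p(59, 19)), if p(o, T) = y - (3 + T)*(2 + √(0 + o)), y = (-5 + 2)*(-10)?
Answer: √(1653 - 22*√59) ≈ 38.523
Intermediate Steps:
y = 30 (y = -3*(-10) = 30)
p(o, T) = 30 - (2 + √o)*(3 + T) (p(o, T) = 30 - (3 + T)*(2 + √(0 + o)) = 30 - (3 + T)*(2 + √o) = 30 - (2 + √o)*(3 + T))
√(1667 + p(59, 19)) = √(1667 + (24 - 3*√59 - 2*19 - 1*19*√59)) = √(1667 + (24 - 3*√59 - 38 - 19*√59)) = √(1667 + (-14 - 22*√59)) = √(1653 - 22*√59)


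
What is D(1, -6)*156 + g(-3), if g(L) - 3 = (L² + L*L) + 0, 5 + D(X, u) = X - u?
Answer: 333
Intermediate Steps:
D(X, u) = -5 + X - u (D(X, u) = -5 + (X - u) = -5 + X - u)
g(L) = 3 + 2*L² (g(L) = 3 + ((L² + L*L) + 0) = 3 + ((L² + L²) + 0) = 3 + (2*L² + 0) = 3 + 2*L²)
D(1, -6)*156 + g(-3) = (-5 + 1 - 1*(-6))*156 + (3 + 2*(-3)²) = (-5 + 1 + 6)*156 + (3 + 2*9) = 2*156 + (3 + 18) = 312 + 21 = 333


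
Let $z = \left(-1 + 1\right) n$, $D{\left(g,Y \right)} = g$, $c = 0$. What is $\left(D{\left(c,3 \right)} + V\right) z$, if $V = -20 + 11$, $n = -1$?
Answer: $0$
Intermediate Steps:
$V = -9$
$z = 0$ ($z = \left(-1 + 1\right) \left(-1\right) = 0 \left(-1\right) = 0$)
$\left(D{\left(c,3 \right)} + V\right) z = \left(0 - 9\right) 0 = \left(-9\right) 0 = 0$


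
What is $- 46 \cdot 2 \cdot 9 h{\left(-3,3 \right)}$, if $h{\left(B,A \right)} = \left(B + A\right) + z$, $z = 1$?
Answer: $-828$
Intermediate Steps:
$h{\left(B,A \right)} = 1 + A + B$ ($h{\left(B,A \right)} = \left(B + A\right) + 1 = \left(A + B\right) + 1 = 1 + A + B$)
$- 46 \cdot 2 \cdot 9 h{\left(-3,3 \right)} = - 46 \cdot 2 \cdot 9 \left(1 + 3 - 3\right) = \left(-46\right) 18 \cdot 1 = \left(-828\right) 1 = -828$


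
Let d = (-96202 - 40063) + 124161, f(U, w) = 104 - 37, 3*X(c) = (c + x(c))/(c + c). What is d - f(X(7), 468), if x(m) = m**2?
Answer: -12171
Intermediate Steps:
X(c) = (c + c**2)/(6*c) (X(c) = ((c + c**2)/(c + c))/3 = ((c + c**2)/((2*c)))/3 = ((c + c**2)*(1/(2*c)))/3 = ((c + c**2)/(2*c))/3 = (c + c**2)/(6*c))
f(U, w) = 67
d = -12104 (d = -136265 + 124161 = -12104)
d - f(X(7), 468) = -12104 - 1*67 = -12104 - 67 = -12171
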